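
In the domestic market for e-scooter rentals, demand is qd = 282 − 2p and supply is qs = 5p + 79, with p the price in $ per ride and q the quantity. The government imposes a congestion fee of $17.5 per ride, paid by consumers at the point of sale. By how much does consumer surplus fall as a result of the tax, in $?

Without the tax, 282 − 2p = 5p + 79 gives 7p = 203, so p* = $29 and q* = 224.
With the tax collected from consumers, demand (in seller-price terms) shifts: qd = 282 − 2(p + 17.5).
New equilibrium: consumers pay $41.5, producers receive $24, q = 199. (Wedge: pb − ps = 17.5.)
ΔCS is the trapezoid between Q = 199 and Q = 224 of height $12.5: ½ · (224 + 199) · 12.5 = $2643.75.

Consumer surplus falls by $2643.75.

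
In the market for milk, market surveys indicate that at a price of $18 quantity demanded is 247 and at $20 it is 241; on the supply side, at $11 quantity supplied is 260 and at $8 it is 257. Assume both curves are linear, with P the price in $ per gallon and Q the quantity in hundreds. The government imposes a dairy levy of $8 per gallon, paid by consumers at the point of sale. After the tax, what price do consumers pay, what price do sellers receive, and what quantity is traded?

Demand slope: (241 − 247)/(20 − 18) = -3, so Qd = 301 − 3P.
Supply slope: (257 − 260)/(8 − 11) = 1, so Qs = P + 249.
Without the tax, 301 − 3P = P + 249 gives 4P = 52, so P* = $13 and Q* = 262.
With the tax collected from consumers, demand (in seller-price terms) shifts: Qd = 301 − 3(P + 8).
Solving gives Q = 256 with consumers paying $15 and sellers receiving $7 (the $8 wedge).
The less price-elastic side of the market bears the larger share of a per-unit tax.

Consumers pay $15; sellers receive $7; quantity = 256.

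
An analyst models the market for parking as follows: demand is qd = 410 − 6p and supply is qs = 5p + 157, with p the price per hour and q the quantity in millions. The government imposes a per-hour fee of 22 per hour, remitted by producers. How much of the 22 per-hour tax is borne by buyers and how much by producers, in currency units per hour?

Buyers bear 10 per hour; producers bear 12 per hour.

Before the tax: set 410 − 6p = 5p + 157 → p* = 23, q* = 272.
With the tax collected from producers, supply shifts: qs = 5(p − 22) + 157.
New equilibrium: buyers pay 33, producers receive 11, q = 212. (Wedge: pb − ps = 22.)
Burden on buyers: 10; on producers: 12. (They sum to 22.)
The less price-elastic side of the market bears the larger share of a per-unit tax.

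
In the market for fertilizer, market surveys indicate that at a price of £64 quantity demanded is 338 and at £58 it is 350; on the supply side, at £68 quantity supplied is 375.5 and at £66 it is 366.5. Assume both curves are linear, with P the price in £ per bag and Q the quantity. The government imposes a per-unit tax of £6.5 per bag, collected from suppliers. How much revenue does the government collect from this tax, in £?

Tax revenue = £2177.5.

Demand slope: (350 − 338)/(58 − 64) = -2, so Qd = 466 − 2P.
Supply slope: (366.5 − 375.5)/(66 − 68) = 4.5, so Qs = 4.5P + 69.5.
Before the tax: set 466 − 2P = 4.5P + 69.5 → P* = £61, Q* = 344.
With the tax collected from suppliers, supply shifts: Qs = 4.5(P − 6.5) + 69.5.
Solving gives Q = 335 with buyers paying £65.5 and suppliers receiving £59 (the £6.5 wedge).
Revenue = t · Q = 6.5 · 335 = £2177.5.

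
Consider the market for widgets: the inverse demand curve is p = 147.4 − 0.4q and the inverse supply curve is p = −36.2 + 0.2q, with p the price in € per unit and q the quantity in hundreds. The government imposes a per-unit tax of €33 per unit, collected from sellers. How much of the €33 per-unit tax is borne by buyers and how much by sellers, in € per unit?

Rewrite in direct form: qd = 368.5 − 2.5p and qs = 5p + 181.
Before the tax: set 368.5 − 2.5p = 5p + 181 → p* = €25, q* = 306.
With the tax collected from sellers, supply shifts: qs = 5(p − 33) + 181.
Solving gives q = 251 with buyers paying €47 and sellers receiving €14 (the €33 wedge).
Burden on buyers: €22; on sellers: €11. (They sum to €33.)

Buyers bear €22 per unit; sellers bear €11 per unit.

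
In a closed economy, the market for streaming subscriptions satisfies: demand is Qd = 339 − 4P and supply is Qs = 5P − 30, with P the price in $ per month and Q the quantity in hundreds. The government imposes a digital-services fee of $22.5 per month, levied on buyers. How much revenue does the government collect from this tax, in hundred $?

Tax revenue = $2812.5 hundred.

Without the tax, 339 − 4P = 5P − 30 gives 9P = 369, so P* = $41 and Q* = 175.
With the tax collected from buyers, demand (in seller-price terms) shifts: Qd = 339 − 4(P + 22.5).
Solving gives Q = 125 with buyers paying $53.5 and producers receiving $31 (the $22.5 wedge).
Revenue = t · Q = 22.5 · 125 = $2812.5.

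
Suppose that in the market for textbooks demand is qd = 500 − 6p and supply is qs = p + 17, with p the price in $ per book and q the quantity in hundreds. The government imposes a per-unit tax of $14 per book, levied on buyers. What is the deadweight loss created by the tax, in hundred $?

Deadweight loss = $84 hundred.

Before the tax: set 500 − 6p = p + 17 → p* = $69, q* = 86.
With the tax collected from buyers, demand (in seller-price terms) shifts: qd = 500 − 6(p + 14).
New equilibrium: buyers pay $71, sellers receive $57, q = 74. (Wedge: pb − ps = 14.)
Quantity falls by |ΔQ| = |86 − 74| = 12.
DWL = ½ · t · |ΔQ| = ½ · 14 · 12 = $84.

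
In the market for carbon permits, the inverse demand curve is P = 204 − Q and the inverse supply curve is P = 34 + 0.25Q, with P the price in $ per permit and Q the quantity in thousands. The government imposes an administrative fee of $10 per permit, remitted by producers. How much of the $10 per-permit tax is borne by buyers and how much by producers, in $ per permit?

Inverting to Q(P) form: Qd = 204 − P; Qs = 4P − 136.
Before the tax: set 204 − P = 4P − 136 → P* = $68, Q* = 136.
With the tax collected from producers, supply shifts: Qs = 4(P − 10) − 136.
New equilibrium: buyers pay $76, producers receive $66, Q = 128. (Wedge: Pb − Ps = 10.)
Burden on buyers: $8; on producers: $2. (They sum to $10.)

Buyers bear $8 per permit; producers bear $2 per permit.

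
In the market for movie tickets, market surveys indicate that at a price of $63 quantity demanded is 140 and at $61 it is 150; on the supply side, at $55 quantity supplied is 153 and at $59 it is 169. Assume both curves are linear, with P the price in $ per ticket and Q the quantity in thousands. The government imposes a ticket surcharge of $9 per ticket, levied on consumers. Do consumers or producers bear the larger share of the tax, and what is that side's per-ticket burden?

Demand slope: (150 − 140)/(61 − 63) = -5, so Qd = 455 − 5P.
Supply slope: (169 − 153)/(59 − 55) = 4, so Qs = 4P − 67.
Without the tax, 455 − 5P = 4P − 67 gives 9P = 522, so P* = $58 and Q* = 165.
With the tax collected from consumers, demand (in seller-price terms) shifts: Qd = 455 − 5(P + 9).
New equilibrium: consumers pay $62, producers receive $53, Q = 145. (Wedge: Pb − Ps = 9.)
Per-ticket burden: consumers $4, producers $5.
Producers take the larger share because supply is less price-elastic here (demand slope 5 vs supply slope 4).
The less price-elastic side of the market bears the larger share of a per-unit tax.

Producers bear the larger share: $5 per ticket.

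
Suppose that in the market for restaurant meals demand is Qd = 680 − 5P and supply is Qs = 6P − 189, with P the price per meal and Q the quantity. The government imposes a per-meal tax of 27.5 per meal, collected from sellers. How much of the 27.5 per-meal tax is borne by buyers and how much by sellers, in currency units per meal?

Before the tax: set 680 − 5P = 6P − 189 → P* = 79, Q* = 285.
With the tax collected from sellers, supply shifts: Qs = 6(P − 27.5) − 189.
New equilibrium: buyers pay 94, sellers receive 66.5, Q = 210. (Wedge: Pb − Ps = 27.5.)
Burden on buyers: 15; on sellers: 12.5. (They sum to 27.5.)
The less price-elastic side of the market bears the larger share of a per-unit tax.

Buyers bear 15 per meal; sellers bear 12.5 per meal.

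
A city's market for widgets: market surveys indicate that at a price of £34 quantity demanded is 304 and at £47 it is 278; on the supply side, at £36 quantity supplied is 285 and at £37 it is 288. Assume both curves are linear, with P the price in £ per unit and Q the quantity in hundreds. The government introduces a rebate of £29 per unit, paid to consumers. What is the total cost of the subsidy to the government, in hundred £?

Government outlay = £9535.2 hundred.

Demand slope: (278 − 304)/(47 − 34) = -2, so Qd = 372 − 2P.
Supply slope: (288 − 285)/(37 − 36) = 3, so Qs = 3P + 177.
Before the subsidy: set 372 − 2P = 3P + 177 → P* = £39, Q* = 294.
With a per-unit subsidy paid to consumers, each effectively pays P − 29, so demand becomes Qd = 372 − 2(P − 29).
Solving gives Q = 328.8 with consumers paying £21.6 and suppliers receiving £50.6 (the £29 wedge).
Outlay = t · Q = 29 · 328.8 = £9535.2.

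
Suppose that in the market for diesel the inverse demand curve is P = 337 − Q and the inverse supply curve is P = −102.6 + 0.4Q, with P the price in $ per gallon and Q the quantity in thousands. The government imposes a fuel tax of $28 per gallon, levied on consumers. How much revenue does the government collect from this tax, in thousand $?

Inverting to Q(P) form: Qd = 337 − P; Qs = 2.5P + 256.5.
Before the tax: set 337 − P = 2.5P + 256.5 → P* = $23, Q* = 314.
With the tax collected from consumers, demand (in seller-price terms) shifts: Qd = 337 − (P + 28).
Solving gives Q = 294 with consumers paying $43 and producers receiving $15 (the $28 wedge).
Revenue = t · Q = 28 · 294 = $8232.

Tax revenue = $8232 thousand.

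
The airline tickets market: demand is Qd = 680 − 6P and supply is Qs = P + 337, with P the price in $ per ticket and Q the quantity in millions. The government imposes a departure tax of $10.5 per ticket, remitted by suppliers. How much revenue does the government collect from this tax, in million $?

Tax revenue = $3958.5 million.

Before the tax: set 680 − 6P = P + 337 → P* = $49, Q* = 386.
With the tax collected from suppliers, supply shifts: Qs = (P − 10.5) + 337.
Solving gives Q = 377 with consumers paying $50.5 and suppliers receiving $40 (the $10.5 wedge).
Revenue = t · Q = 10.5 · 377 = $3958.5.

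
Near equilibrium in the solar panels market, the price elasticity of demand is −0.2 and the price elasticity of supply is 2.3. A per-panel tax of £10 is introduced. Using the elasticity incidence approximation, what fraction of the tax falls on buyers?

Incidence ratio: buyers' share ≈ εs / (εs + |εd|) = 2.3 / (2.3 + 0.2) = 0.92.
Supply is the more elastic side, so buyers bear the larger share.

Buyers' share ≈ 0.92.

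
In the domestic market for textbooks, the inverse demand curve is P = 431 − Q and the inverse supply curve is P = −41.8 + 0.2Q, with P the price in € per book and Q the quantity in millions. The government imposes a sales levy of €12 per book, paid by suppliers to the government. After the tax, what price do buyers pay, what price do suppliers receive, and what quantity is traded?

Buyers pay €47; suppliers receive €35; quantity = 384.

Rewrite in direct form: Qd = 431 − P and Qs = 5P + 209.
Before the tax: set 431 − P = 5P + 209 → P* = €37, Q* = 394.
With the tax collected from suppliers, supply shifts: Qs = 5(P − 12) + 209.
Solving gives Q = 384 with buyers paying €47 and suppliers receiving €35 (the €12 wedge).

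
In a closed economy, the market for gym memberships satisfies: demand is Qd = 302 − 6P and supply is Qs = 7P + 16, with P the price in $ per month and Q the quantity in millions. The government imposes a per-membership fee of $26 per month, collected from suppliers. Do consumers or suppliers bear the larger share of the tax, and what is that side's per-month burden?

Consumers bear the larger share: $14 per month.

Before the tax: set 302 − 6P = 7P + 16 → P* = $22, Q* = 170.
With the tax collected from suppliers, supply shifts: Qs = 7(P − 26) + 16.
Solving gives Q = 86 with consumers paying $36 and suppliers receiving $10 (the $26 wedge).
Per-month burden: consumers $14, suppliers $12.
Consumers take the larger share because demand is less price-elastic here (demand slope 6 vs supply slope 7).
The less price-elastic side of the market bears the larger share of a per-unit tax.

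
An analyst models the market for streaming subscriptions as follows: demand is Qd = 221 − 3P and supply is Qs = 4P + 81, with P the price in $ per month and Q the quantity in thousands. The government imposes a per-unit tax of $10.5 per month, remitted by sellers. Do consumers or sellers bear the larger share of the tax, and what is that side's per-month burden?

Consumers bear the larger share: $6 per month.

Before the tax: set 221 − 3P = 4P + 81 → P* = $20, Q* = 161.
With the tax collected from sellers, supply shifts: Qs = 4(P − 10.5) + 81.
New equilibrium: consumers pay $26, sellers receive $15.5, Q = 143. (Wedge: Pb − Ps = 10.5.)
Per-month burden: consumers $6, sellers $4.5.
Consumers take the larger share because demand is less price-elastic here (demand slope 3 vs supply slope 4).
The less price-elastic side of the market bears the larger share of a per-unit tax.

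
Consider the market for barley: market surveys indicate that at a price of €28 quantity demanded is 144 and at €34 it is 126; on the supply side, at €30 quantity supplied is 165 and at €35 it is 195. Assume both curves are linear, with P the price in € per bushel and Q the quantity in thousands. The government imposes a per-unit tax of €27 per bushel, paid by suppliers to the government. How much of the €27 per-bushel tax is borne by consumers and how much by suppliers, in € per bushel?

Demand slope: (126 − 144)/(34 − 28) = -3, so Qd = 228 − 3P.
Supply slope: (195 − 165)/(35 − 30) = 6, so Qs = 6P − 15.
Without the tax, 228 − 3P = 6P − 15 gives 9P = 243, so P* = €27 and Q* = 147.
With the tax collected from suppliers, supply shifts: Qs = 6(P − 27) − 15.
New equilibrium: consumers pay €45, suppliers receive €18, Q = 93. (Wedge: Pb − Ps = 27.)
Burden on consumers: €18; on suppliers: €9. (They sum to €27.)

Consumers bear €18 per bushel; suppliers bear €9 per bushel.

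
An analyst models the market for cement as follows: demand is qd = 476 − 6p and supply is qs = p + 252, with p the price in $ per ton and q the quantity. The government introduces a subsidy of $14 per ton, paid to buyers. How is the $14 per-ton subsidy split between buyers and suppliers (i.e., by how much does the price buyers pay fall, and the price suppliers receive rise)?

Without the subsidy, 476 − 6p = p + 252 gives 7p = 224, so p* = $32 and q* = 284.
With a per-unit subsidy paid to buyers, each effectively pays p − 14, so demand becomes qd = 476 − 6(p − 14).
Solving gives q = 296 with buyers paying $30 and suppliers receiving $44 (the $14 wedge).
Gain to buyers: $2; to suppliers: $12. (They sum to $14.)

Buyers gain $2 per ton; suppliers gain $12 per ton.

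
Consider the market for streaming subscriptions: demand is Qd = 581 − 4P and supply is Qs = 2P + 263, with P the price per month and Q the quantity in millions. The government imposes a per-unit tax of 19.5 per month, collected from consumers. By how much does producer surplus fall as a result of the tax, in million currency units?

Without the tax, 581 − 4P = 2P + 263 gives 6P = 318, so P* = 53 and Q* = 369.
With the tax collected from consumers, demand (in seller-price terms) shifts: Qd = 581 − 4(P + 19.5).
New equilibrium: consumers pay 59.5, sellers receive 40, Q = 343. (Wedge: Pb − Ps = 19.5.)
ΔPS is the trapezoid between Q = 343 and Q = 369 of height 13: ½ · (369 + 343) · 13 = 4628.

Producer surplus falls by 4628 million.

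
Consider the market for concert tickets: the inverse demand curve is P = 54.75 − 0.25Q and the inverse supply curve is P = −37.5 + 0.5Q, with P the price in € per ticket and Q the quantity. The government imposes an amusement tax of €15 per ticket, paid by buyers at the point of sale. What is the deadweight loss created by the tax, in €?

Deadweight loss = €150.

Inverting to Q(P) form: Qd = 219 − 4P; Qs = 2P + 75.
Before the tax: set 219 − 4P = 2P + 75 → P* = €24, Q* = 123.
With the tax collected from buyers, demand (in seller-price terms) shifts: Qd = 219 − 4(P + 15).
Solving gives Q = 103 with buyers paying €29 and producers receiving €14 (the €15 wedge).
Quantity falls by |ΔQ| = |123 − 103| = 20.
DWL = ½ · t · |ΔQ| = ½ · 15 · 20 = €150.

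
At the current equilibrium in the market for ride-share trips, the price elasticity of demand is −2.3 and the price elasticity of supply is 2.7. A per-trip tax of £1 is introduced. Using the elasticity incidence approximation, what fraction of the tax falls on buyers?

Incidence ratio: buyers' share ≈ εs / (εs + |εd|) = 2.7 / (2.7 + 2.3) = 0.54.
Supply is the more elastic side, so buyers bear the larger share.

Buyers' share ≈ 0.54.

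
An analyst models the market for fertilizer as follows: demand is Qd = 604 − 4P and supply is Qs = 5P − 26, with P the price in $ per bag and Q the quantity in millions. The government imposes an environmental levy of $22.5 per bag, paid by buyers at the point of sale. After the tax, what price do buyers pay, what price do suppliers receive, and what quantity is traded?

Without the tax, 604 − 4P = 5P − 26 gives 9P = 630, so P* = $70 and Q* = 324.
With the tax collected from buyers, demand (in seller-price terms) shifts: Qd = 604 − 4(P + 22.5).
Solving gives Q = 274 with buyers paying $82.5 and suppliers receiving $60 (the $22.5 wedge).

Buyers pay $82.5; suppliers receive $60; quantity = 274.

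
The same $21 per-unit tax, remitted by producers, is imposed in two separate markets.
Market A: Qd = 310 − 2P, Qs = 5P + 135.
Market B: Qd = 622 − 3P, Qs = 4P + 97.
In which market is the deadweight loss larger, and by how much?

Market A: pre-tax P* = $25, Q* = 260; post-tax Q = 230; deadweight loss = $315.
Market B: pre-tax P* = $75, Q* = 397; post-tax Q = 361; deadweight loss = $378.
Difference: $315 vs $378 → market B is larger by $63.

Market B, by $63.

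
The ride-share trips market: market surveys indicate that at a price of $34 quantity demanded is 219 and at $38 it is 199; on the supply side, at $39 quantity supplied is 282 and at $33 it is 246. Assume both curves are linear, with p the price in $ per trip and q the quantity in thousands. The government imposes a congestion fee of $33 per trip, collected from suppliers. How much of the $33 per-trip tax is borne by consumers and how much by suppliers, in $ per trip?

Consumers bear $18 per trip; suppliers bear $15 per trip.

Demand slope: (199 − 219)/(38 − 34) = -5, so qd = 389 − 5p.
Supply slope: (246 − 282)/(33 − 39) = 6, so qs = 6p + 48.
Without the tax, 389 − 5p = 6p + 48 gives 11p = 341, so p* = $31 and q* = 234.
With the tax collected from suppliers, supply shifts: qs = 6(p − 33) + 48.
New equilibrium: consumers pay $49, suppliers receive $16, q = 144. (Wedge: pb − ps = 33.)
Burden on consumers: $18; on suppliers: $15. (They sum to $33.)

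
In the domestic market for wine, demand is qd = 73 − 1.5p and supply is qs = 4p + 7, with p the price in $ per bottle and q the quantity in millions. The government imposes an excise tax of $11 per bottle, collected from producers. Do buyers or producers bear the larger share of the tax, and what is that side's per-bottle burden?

Buyers bear the larger share: $8 per bottle.

Before the tax: set 73 − 1.5p = 4p + 7 → p* = $12, q* = 55.
With the tax collected from producers, supply shifts: qs = 4(p − 11) + 7.
New equilibrium: buyers pay $20, producers receive $9, q = 43. (Wedge: pb − ps = 11.)
Per-bottle burden: buyers $8, producers $3.
Buyers take the larger share because demand is less price-elastic here (demand slope 1.5 vs supply slope 4).
The less price-elastic side of the market bears the larger share of a per-unit tax.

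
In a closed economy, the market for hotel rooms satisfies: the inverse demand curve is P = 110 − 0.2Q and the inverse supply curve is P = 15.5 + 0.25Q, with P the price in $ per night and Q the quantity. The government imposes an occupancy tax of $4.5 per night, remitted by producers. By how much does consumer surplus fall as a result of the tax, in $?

Inverting to Q(P) form: Qd = 550 − 5P; Qs = 4P − 62.
Without the tax, 550 − 5P = 4P − 62 gives 9P = 612, so P* = $68 and Q* = 210.
With the tax collected from producers, supply shifts: Qs = 4(P − 4.5) − 62.
New equilibrium: buyers pay $70, producers receive $65.5, Q = 200. (Wedge: Pb − Ps = 4.5.)
ΔCS is the trapezoid between Q = 200 and Q = 210 of height $2: ½ · (210 + 200) · 2 = $410.

Consumer surplus falls by $410.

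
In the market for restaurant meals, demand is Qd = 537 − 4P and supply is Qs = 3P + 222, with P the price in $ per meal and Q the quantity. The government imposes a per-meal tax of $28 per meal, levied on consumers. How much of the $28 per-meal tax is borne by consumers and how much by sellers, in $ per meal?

Consumers bear $12 per meal; sellers bear $16 per meal.

Before the tax: set 537 − 4P = 3P + 222 → P* = $45, Q* = 357.
With the tax collected from consumers, demand (in seller-price terms) shifts: Qd = 537 − 4(P + 28).
New equilibrium: consumers pay $57, sellers receive $29, Q = 309. (Wedge: Pb − Ps = 28.)
Burden on consumers: $12; on sellers: $16. (They sum to $28.)
The less price-elastic side of the market bears the larger share of a per-unit tax.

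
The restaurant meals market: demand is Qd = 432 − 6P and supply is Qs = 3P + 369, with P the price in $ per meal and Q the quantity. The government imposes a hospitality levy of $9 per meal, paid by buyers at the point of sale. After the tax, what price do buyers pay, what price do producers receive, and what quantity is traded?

Buyers pay $10; producers receive $1; quantity = 372.

Before the tax: set 432 − 6P = 3P + 369 → P* = $7, Q* = 390.
With the tax collected from buyers, demand (in seller-price terms) shifts: Qd = 432 − 6(P + 9).
New equilibrium: buyers pay $10, producers receive $1, Q = 372. (Wedge: Pb − Ps = 9.)
The less price-elastic side of the market bears the larger share of a per-unit tax.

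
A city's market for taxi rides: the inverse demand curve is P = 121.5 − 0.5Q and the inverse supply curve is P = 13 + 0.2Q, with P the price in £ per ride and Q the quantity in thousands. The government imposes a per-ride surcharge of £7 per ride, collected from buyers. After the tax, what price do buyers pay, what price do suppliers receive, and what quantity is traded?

Buyers pay £49; suppliers receive £42; quantity = 145.

Inverting to Q(P) form: Qd = 243 − 2P; Qs = 5P − 65.
Before the tax: set 243 − 2P = 5P − 65 → P* = £44, Q* = 155.
With the tax collected from buyers, demand (in seller-price terms) shifts: Qd = 243 − 2(P + 7).
Solving gives Q = 145 with buyers paying £49 and suppliers receiving £42 (the £7 wedge).
The less price-elastic side of the market bears the larger share of a per-unit tax.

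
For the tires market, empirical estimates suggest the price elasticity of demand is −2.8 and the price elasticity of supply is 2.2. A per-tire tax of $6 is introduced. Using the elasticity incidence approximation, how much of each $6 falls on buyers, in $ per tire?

Buyers bear ≈ $2.64 per tire.

Incidence ratio: buyers' share ≈ εs / (εs + |εd|) = 2.2 / (2.2 + 2.8) = 0.44.
So buyers bear ≈ 0.44 × $6 = $2.64; suppliers bear $3.36.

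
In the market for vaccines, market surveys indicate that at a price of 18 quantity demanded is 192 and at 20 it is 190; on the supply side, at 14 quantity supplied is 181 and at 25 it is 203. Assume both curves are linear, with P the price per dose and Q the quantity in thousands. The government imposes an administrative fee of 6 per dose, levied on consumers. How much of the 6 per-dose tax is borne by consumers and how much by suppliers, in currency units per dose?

Consumers bear 4 per dose; suppliers bear 2 per dose.

Demand slope: (190 − 192)/(20 − 18) = -1, so Qd = 210 − P.
Supply slope: (203 − 181)/(25 − 14) = 2, so Qs = 2P + 153.
Without the tax, 210 − P = 2P + 153 gives 3P = 57, so P* = 19 and Q* = 191.
With the tax collected from consumers, demand (in seller-price terms) shifts: Qd = 210 − (P + 6).
Solving gives Q = 187 with consumers paying 23 and suppliers receiving 17 (the 6 wedge).
Burden on consumers: 4; on suppliers: 2. (They sum to 6.)
The less price-elastic side of the market bears the larger share of a per-unit tax.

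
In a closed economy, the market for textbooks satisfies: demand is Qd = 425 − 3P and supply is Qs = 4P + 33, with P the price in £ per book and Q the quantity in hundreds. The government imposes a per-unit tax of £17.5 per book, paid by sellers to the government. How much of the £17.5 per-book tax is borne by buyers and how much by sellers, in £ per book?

Before the tax: set 425 − 3P = 4P + 33 → P* = £56, Q* = 257.
With the tax collected from sellers, supply shifts: Qs = 4(P − 17.5) + 33.
Solving gives Q = 227 with buyers paying £66 and sellers receiving £48.5 (the £17.5 wedge).
Burden on buyers: £10; on sellers: £7.5. (They sum to £17.5.)
The less price-elastic side of the market bears the larger share of a per-unit tax.

Buyers bear £10 per book; sellers bear £7.5 per book.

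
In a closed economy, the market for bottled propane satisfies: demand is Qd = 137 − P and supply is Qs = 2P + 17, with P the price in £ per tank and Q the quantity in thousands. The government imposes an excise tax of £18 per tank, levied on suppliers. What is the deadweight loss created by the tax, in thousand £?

Deadweight loss = £108 thousand.

Without the tax, 137 − P = 2P + 17 gives 3P = 120, so P* = £40 and Q* = 97.
With the tax collected from suppliers, supply shifts: Qs = 2(P − 18) + 17.
New equilibrium: consumers pay £52, suppliers receive £34, Q = 85. (Wedge: Pb − Ps = 18.)
Quantity falls by |ΔQ| = |97 − 85| = 12.
DWL = ½ · t · |ΔQ| = ½ · 18 · 12 = £108.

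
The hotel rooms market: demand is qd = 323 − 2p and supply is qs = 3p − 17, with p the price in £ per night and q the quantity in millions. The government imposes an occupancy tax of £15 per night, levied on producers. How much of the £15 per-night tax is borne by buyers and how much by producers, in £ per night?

Before the tax: set 323 − 2p = 3p − 17 → p* = £68, q* = 187.
With the tax collected from producers, supply shifts: qs = 3(p − 15) − 17.
New equilibrium: buyers pay £77, producers receive £62, q = 169. (Wedge: pb − ps = 15.)
Burden on buyers: £9; on producers: £6. (They sum to £15.)

Buyers bear £9 per night; producers bear £6 per night.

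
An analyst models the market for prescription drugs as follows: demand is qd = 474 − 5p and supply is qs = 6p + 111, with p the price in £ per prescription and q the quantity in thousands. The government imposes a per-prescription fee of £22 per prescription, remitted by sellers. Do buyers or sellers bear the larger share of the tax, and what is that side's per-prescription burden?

Buyers bear the larger share: £12 per prescription.

Without the tax, 474 − 5p = 6p + 111 gives 11p = 363, so p* = £33 and q* = 309.
With the tax collected from sellers, supply shifts: qs = 6(p − 22) + 111.
Solving gives q = 249 with buyers paying £45 and sellers receiving £23 (the £22 wedge).
Per-prescription burden: buyers £12, sellers £10.
Buyers take the larger share because demand is less price-elastic here (demand slope 5 vs supply slope 6).
The less price-elastic side of the market bears the larger share of a per-unit tax.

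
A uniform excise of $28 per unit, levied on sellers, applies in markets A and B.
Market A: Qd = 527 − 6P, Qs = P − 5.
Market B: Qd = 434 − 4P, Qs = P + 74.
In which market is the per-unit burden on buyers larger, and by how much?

Market B, by $1.6.

Market A: pre-tax P* = $76, Q* = 71; post-tax Q = 47; per-unit burden on buyers = $4.
Market B: pre-tax P* = $72, Q* = 146; post-tax Q = 123.6; per-unit burden on buyers = $5.6.
Difference: $4 vs $5.6 → market B is larger by $1.6.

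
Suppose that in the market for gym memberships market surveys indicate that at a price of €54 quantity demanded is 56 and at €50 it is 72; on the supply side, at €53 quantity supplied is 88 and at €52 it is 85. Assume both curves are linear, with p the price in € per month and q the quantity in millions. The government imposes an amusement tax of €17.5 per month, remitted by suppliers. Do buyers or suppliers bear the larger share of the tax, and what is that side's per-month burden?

Suppliers bear the larger share: €10 per month.

Demand slope: (72 − 56)/(50 − 54) = -4, so qd = 272 − 4p.
Supply slope: (85 − 88)/(52 − 53) = 3, so qs = 3p − 71.
Before the tax: set 272 − 4p = 3p − 71 → p* = €49, q* = 76.
With the tax collected from suppliers, supply shifts: qs = 3(p − 17.5) − 71.
Solving gives q = 46 with buyers paying €56.5 and suppliers receiving €39 (the €17.5 wedge).
Per-month burden: buyers €7.5, suppliers €10.
Suppliers take the larger share because supply is less price-elastic here (demand slope 4 vs supply slope 3).
The less price-elastic side of the market bears the larger share of a per-unit tax.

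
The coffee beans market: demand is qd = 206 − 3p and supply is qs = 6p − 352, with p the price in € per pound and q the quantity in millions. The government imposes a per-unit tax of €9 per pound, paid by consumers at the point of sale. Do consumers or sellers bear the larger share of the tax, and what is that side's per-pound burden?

Consumers bear the larger share: €6 per pound.

Before the tax: set 206 − 3p = 6p − 352 → p* = €62, q* = 20.
With the tax collected from consumers, demand (in seller-price terms) shifts: qd = 206 − 3(p + 9).
New equilibrium: consumers pay €68, sellers receive €59, q = 2. (Wedge: pb − ps = 9.)
Per-pound burden: consumers €6, sellers €3.
Consumers take the larger share because demand is less price-elastic here (demand slope 3 vs supply slope 6).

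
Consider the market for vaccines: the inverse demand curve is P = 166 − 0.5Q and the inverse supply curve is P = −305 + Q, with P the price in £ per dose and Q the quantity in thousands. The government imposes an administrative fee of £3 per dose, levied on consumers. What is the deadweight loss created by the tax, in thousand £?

Deadweight loss = £3 thousand.

Rewrite in direct form: Qd = 332 − 2P and Qs = P + 305.
Before the tax: set 332 − 2P = P + 305 → P* = £9, Q* = 314.
With the tax collected from consumers, demand (in seller-price terms) shifts: Qd = 332 − 2(P + 3).
Solving gives Q = 312 with consumers paying £10 and suppliers receiving £7 (the £3 wedge).
Quantity falls by |ΔQ| = |314 − 312| = 2.
DWL = ½ · t · |ΔQ| = ½ · 3 · 2 = £3.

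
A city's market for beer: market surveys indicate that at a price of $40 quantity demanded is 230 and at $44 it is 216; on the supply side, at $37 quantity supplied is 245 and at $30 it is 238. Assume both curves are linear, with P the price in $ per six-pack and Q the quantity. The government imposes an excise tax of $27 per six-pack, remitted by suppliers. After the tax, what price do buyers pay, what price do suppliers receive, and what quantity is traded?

Demand slope: (216 − 230)/(44 − 40) = -3.5, so Qd = 370 − 3.5P.
Supply slope: (238 − 245)/(30 − 37) = 1, so Qs = P + 208.
Before the tax: set 370 − 3.5P = P + 208 → P* = $36, Q* = 244.
With the tax collected from suppliers, supply shifts: Qs = (P − 27) + 208.
New equilibrium: buyers pay $42, suppliers receive $15, Q = 223. (Wedge: Pb − Ps = 27.)

Buyers pay $42; suppliers receive $15; quantity = 223.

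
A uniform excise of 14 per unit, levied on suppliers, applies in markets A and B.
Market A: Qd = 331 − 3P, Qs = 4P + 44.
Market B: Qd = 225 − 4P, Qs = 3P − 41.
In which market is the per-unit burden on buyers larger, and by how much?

Market A, by 2.

Market A: pre-tax P* = 41, Q* = 208; post-tax Q = 184; per-unit burden on buyers = 8.
Market B: pre-tax P* = 38, Q* = 73; post-tax Q = 49; per-unit burden on buyers = 6.
Difference: 8 vs 6 → market A is larger by 2.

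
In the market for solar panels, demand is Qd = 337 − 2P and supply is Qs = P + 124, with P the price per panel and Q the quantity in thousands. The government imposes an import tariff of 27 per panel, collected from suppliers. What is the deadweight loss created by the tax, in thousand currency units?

Deadweight loss = 243 thousand.

Before the tax: set 337 − 2P = P + 124 → P* = 71, Q* = 195.
With the tax collected from suppliers, supply shifts: Qs = (P − 27) + 124.
Solving gives Q = 177 with buyers paying 80 and suppliers receiving 53 (the 27 wedge).
Quantity falls by |ΔQ| = |195 − 177| = 18.
DWL = ½ · t · |ΔQ| = ½ · 27 · 18 = 243.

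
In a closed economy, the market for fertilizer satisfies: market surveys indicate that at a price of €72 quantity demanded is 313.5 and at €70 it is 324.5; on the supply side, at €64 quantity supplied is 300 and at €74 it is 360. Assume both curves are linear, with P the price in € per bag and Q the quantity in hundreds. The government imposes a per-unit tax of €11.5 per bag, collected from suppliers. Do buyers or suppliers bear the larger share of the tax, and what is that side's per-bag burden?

Buyers bear the larger share: €6 per bag.

Demand slope: (324.5 − 313.5)/(70 − 72) = -5.5, so Qd = 709.5 − 5.5P.
Supply slope: (360 − 300)/(74 − 64) = 6, so Qs = 6P − 84.
Without the tax, 709.5 − 5.5P = 6P − 84 gives 11.5P = 793.5, so P* = €69 and Q* = 330.
With the tax collected from suppliers, supply shifts: Qs = 6(P − 11.5) − 84.
New equilibrium: buyers pay €75, suppliers receive €63.5, Q = 297. (Wedge: Pb − Ps = 11.5.)
Per-bag burden: buyers €6, suppliers €5.5.
Buyers take the larger share because demand is less price-elastic here (demand slope 5.5 vs supply slope 6).
The less price-elastic side of the market bears the larger share of a per-unit tax.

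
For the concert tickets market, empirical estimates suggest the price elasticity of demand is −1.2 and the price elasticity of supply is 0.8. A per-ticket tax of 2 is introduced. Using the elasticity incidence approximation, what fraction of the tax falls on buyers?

Buyers' share ≈ 0.4.

Incidence ratio: buyers' share ≈ εs / (εs + |εd|) = 0.8 / (0.8 + 1.2) = 0.4.
Supply is the less elastic side, so buyers bear the smaller share.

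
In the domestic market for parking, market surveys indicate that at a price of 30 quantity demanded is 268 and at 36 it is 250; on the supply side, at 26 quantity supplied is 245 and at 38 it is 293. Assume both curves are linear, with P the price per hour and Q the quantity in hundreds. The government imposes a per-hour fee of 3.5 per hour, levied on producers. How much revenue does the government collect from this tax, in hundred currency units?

Tax revenue = 906.5 hundred.

Demand slope: (250 − 268)/(36 − 30) = -3, so Qd = 358 − 3P.
Supply slope: (293 − 245)/(38 − 26) = 4, so Qs = 4P + 141.
Before the tax: set 358 − 3P = 4P + 141 → P* = 31, Q* = 265.
With the tax collected from producers, supply shifts: Qs = 4(P − 3.5) + 141.
New equilibrium: buyers pay 33, producers receive 29.5, Q = 259. (Wedge: Pb − Ps = 3.5.)
Revenue = t · Q = 3.5 · 259 = 906.5.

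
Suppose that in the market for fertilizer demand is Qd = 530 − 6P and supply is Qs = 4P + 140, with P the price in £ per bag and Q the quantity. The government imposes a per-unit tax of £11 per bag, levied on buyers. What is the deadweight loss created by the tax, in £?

Without the tax, 530 − 6P = 4P + 140 gives 10P = 390, so P* = £39 and Q* = 296.
With the tax collected from buyers, demand (in seller-price terms) shifts: Qd = 530 − 6(P + 11).
Solving gives Q = 269.6 with buyers paying £43.4 and producers receiving £32.4 (the £11 wedge).
Quantity falls by |ΔQ| = |296 − 269.6| = 26.4.
DWL = ½ · t · |ΔQ| = ½ · 11 · 26.4 = £145.2.

Deadweight loss = £145.2.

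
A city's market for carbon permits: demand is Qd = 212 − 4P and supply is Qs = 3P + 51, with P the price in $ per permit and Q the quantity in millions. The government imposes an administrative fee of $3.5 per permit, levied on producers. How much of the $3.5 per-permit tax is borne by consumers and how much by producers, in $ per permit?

Without the tax, 212 − 4P = 3P + 51 gives 7P = 161, so P* = $23 and Q* = 120.
With the tax collected from producers, supply shifts: Qs = 3(P − 3.5) + 51.
New equilibrium: consumers pay $24.5, producers receive $21, Q = 114. (Wedge: Pb − Ps = 3.5.)
Burden on consumers: $1.5; on producers: $2. (They sum to $3.5.)

Consumers bear $1.5 per permit; producers bear $2 per permit.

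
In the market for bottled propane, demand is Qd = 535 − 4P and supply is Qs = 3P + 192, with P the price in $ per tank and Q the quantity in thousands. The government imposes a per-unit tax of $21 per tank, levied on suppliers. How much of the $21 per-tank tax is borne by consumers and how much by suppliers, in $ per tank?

Consumers bear $9 per tank; suppliers bear $12 per tank.

Without the tax, 535 − 4P = 3P + 192 gives 7P = 343, so P* = $49 and Q* = 339.
With the tax collected from suppliers, supply shifts: Qs = 3(P − 21) + 192.
New equilibrium: consumers pay $58, suppliers receive $37, Q = 303. (Wedge: Pb − Ps = 21.)
Burden on consumers: $9; on suppliers: $12. (They sum to $21.)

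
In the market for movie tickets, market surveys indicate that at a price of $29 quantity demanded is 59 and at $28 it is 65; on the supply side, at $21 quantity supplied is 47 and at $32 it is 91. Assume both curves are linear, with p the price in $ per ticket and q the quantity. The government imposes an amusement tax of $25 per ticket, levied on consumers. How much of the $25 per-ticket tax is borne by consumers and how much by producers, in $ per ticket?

Consumers bear $10 per ticket; producers bear $15 per ticket.

Demand slope: (65 − 59)/(28 − 29) = -6, so qd = 233 − 6p.
Supply slope: (91 − 47)/(32 − 21) = 4, so qs = 4p − 37.
Before the tax: set 233 − 6p = 4p − 37 → p* = $27, q* = 71.
With the tax collected from consumers, demand (in seller-price terms) shifts: qd = 233 − 6(p + 25).
Solving gives q = 11 with consumers paying $37 and producers receiving $12 (the $25 wedge).
Burden on consumers: $10; on producers: $15. (They sum to $25.)
The less price-elastic side of the market bears the larger share of a per-unit tax.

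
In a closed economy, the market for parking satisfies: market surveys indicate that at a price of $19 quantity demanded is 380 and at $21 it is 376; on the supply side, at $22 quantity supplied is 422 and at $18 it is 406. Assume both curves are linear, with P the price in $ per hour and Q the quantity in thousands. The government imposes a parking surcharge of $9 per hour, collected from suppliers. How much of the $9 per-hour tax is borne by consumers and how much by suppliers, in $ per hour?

Demand slope: (376 − 380)/(21 − 19) = -2, so Qd = 418 − 2P.
Supply slope: (406 − 422)/(18 − 22) = 4, so Qs = 4P + 334.
Before the tax: set 418 − 2P = 4P + 334 → P* = $14, Q* = 390.
With the tax collected from suppliers, supply shifts: Qs = 4(P − 9) + 334.
New equilibrium: consumers pay $20, suppliers receive $11, Q = 378. (Wedge: Pb − Ps = 9.)
Burden on consumers: $6; on suppliers: $3. (They sum to $9.)
The less price-elastic side of the market bears the larger share of a per-unit tax.

Consumers bear $6 per hour; suppliers bear $3 per hour.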